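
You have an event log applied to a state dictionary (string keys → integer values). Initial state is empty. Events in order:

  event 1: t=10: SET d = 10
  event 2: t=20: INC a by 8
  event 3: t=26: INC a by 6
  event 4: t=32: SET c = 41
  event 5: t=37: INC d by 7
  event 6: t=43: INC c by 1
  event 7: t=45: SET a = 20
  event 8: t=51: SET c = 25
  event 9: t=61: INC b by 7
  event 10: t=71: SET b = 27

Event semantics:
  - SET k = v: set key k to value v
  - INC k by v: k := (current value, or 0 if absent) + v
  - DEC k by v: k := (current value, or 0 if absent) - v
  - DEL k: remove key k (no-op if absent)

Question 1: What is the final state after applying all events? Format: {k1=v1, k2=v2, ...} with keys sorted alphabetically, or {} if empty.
  after event 1 (t=10: SET d = 10): {d=10}
  after event 2 (t=20: INC a by 8): {a=8, d=10}
  after event 3 (t=26: INC a by 6): {a=14, d=10}
  after event 4 (t=32: SET c = 41): {a=14, c=41, d=10}
  after event 5 (t=37: INC d by 7): {a=14, c=41, d=17}
  after event 6 (t=43: INC c by 1): {a=14, c=42, d=17}
  after event 7 (t=45: SET a = 20): {a=20, c=42, d=17}
  after event 8 (t=51: SET c = 25): {a=20, c=25, d=17}
  after event 9 (t=61: INC b by 7): {a=20, b=7, c=25, d=17}
  after event 10 (t=71: SET b = 27): {a=20, b=27, c=25, d=17}

Answer: {a=20, b=27, c=25, d=17}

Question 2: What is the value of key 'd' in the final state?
Answer: 17

Derivation:
Track key 'd' through all 10 events:
  event 1 (t=10: SET d = 10): d (absent) -> 10
  event 2 (t=20: INC a by 8): d unchanged
  event 3 (t=26: INC a by 6): d unchanged
  event 4 (t=32: SET c = 41): d unchanged
  event 5 (t=37: INC d by 7): d 10 -> 17
  event 6 (t=43: INC c by 1): d unchanged
  event 7 (t=45: SET a = 20): d unchanged
  event 8 (t=51: SET c = 25): d unchanged
  event 9 (t=61: INC b by 7): d unchanged
  event 10 (t=71: SET b = 27): d unchanged
Final: d = 17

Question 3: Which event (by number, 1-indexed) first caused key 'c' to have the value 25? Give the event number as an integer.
Answer: 8

Derivation:
Looking for first event where c becomes 25:
  event 4: c = 41
  event 5: c = 41
  event 6: c = 42
  event 7: c = 42
  event 8: c 42 -> 25  <-- first match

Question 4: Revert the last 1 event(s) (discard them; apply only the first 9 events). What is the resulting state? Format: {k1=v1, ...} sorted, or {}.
Keep first 9 events (discard last 1):
  after event 1 (t=10: SET d = 10): {d=10}
  after event 2 (t=20: INC a by 8): {a=8, d=10}
  after event 3 (t=26: INC a by 6): {a=14, d=10}
  after event 4 (t=32: SET c = 41): {a=14, c=41, d=10}
  after event 5 (t=37: INC d by 7): {a=14, c=41, d=17}
  after event 6 (t=43: INC c by 1): {a=14, c=42, d=17}
  after event 7 (t=45: SET a = 20): {a=20, c=42, d=17}
  after event 8 (t=51: SET c = 25): {a=20, c=25, d=17}
  after event 9 (t=61: INC b by 7): {a=20, b=7, c=25, d=17}

Answer: {a=20, b=7, c=25, d=17}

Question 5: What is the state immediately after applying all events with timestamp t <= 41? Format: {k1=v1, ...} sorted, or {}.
Apply events with t <= 41 (5 events):
  after event 1 (t=10: SET d = 10): {d=10}
  after event 2 (t=20: INC a by 8): {a=8, d=10}
  after event 3 (t=26: INC a by 6): {a=14, d=10}
  after event 4 (t=32: SET c = 41): {a=14, c=41, d=10}
  after event 5 (t=37: INC d by 7): {a=14, c=41, d=17}

Answer: {a=14, c=41, d=17}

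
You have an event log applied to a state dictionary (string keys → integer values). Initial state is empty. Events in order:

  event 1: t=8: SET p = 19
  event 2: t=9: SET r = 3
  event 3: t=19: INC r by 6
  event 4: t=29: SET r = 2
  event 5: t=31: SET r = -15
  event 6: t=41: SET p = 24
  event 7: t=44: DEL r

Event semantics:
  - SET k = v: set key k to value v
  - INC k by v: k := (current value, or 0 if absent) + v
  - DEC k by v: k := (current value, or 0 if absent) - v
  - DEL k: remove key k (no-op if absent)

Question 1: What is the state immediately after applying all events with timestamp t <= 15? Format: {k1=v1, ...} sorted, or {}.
Apply events with t <= 15 (2 events):
  after event 1 (t=8: SET p = 19): {p=19}
  after event 2 (t=9: SET r = 3): {p=19, r=3}

Answer: {p=19, r=3}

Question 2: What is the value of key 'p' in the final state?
Answer: 24

Derivation:
Track key 'p' through all 7 events:
  event 1 (t=8: SET p = 19): p (absent) -> 19
  event 2 (t=9: SET r = 3): p unchanged
  event 3 (t=19: INC r by 6): p unchanged
  event 4 (t=29: SET r = 2): p unchanged
  event 5 (t=31: SET r = -15): p unchanged
  event 6 (t=41: SET p = 24): p 19 -> 24
  event 7 (t=44: DEL r): p unchanged
Final: p = 24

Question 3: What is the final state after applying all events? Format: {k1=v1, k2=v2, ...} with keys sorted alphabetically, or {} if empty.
Answer: {p=24}

Derivation:
  after event 1 (t=8: SET p = 19): {p=19}
  after event 2 (t=9: SET r = 3): {p=19, r=3}
  after event 3 (t=19: INC r by 6): {p=19, r=9}
  after event 4 (t=29: SET r = 2): {p=19, r=2}
  after event 5 (t=31: SET r = -15): {p=19, r=-15}
  after event 6 (t=41: SET p = 24): {p=24, r=-15}
  after event 7 (t=44: DEL r): {p=24}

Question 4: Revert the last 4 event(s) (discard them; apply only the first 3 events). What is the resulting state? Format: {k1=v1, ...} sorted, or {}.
Keep first 3 events (discard last 4):
  after event 1 (t=8: SET p = 19): {p=19}
  after event 2 (t=9: SET r = 3): {p=19, r=3}
  after event 3 (t=19: INC r by 6): {p=19, r=9}

Answer: {p=19, r=9}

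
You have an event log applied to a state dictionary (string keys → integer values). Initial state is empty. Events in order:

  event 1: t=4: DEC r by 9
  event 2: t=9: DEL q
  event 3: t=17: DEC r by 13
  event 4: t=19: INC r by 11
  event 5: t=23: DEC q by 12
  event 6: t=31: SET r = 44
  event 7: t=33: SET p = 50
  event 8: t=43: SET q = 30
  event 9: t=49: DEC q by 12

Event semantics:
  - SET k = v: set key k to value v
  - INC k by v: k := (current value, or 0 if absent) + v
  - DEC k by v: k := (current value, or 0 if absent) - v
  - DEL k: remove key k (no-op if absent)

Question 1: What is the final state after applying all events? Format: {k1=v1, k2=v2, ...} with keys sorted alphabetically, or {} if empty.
  after event 1 (t=4: DEC r by 9): {r=-9}
  after event 2 (t=9: DEL q): {r=-9}
  after event 3 (t=17: DEC r by 13): {r=-22}
  after event 4 (t=19: INC r by 11): {r=-11}
  after event 5 (t=23: DEC q by 12): {q=-12, r=-11}
  after event 6 (t=31: SET r = 44): {q=-12, r=44}
  after event 7 (t=33: SET p = 50): {p=50, q=-12, r=44}
  after event 8 (t=43: SET q = 30): {p=50, q=30, r=44}
  after event 9 (t=49: DEC q by 12): {p=50, q=18, r=44}

Answer: {p=50, q=18, r=44}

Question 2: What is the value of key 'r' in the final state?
Answer: 44

Derivation:
Track key 'r' through all 9 events:
  event 1 (t=4: DEC r by 9): r (absent) -> -9
  event 2 (t=9: DEL q): r unchanged
  event 3 (t=17: DEC r by 13): r -9 -> -22
  event 4 (t=19: INC r by 11): r -22 -> -11
  event 5 (t=23: DEC q by 12): r unchanged
  event 6 (t=31: SET r = 44): r -11 -> 44
  event 7 (t=33: SET p = 50): r unchanged
  event 8 (t=43: SET q = 30): r unchanged
  event 9 (t=49: DEC q by 12): r unchanged
Final: r = 44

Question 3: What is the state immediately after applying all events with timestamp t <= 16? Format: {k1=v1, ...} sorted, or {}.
Answer: {r=-9}

Derivation:
Apply events with t <= 16 (2 events):
  after event 1 (t=4: DEC r by 9): {r=-9}
  after event 2 (t=9: DEL q): {r=-9}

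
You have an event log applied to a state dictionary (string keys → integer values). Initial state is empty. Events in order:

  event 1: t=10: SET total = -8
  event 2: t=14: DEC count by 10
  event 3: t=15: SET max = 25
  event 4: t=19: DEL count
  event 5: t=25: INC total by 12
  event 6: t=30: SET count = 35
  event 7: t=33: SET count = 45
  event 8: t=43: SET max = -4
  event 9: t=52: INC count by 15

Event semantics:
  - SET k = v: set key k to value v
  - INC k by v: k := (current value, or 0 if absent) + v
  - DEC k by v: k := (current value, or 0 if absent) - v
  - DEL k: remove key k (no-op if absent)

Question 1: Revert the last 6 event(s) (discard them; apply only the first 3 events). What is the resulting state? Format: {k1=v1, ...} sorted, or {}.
Answer: {count=-10, max=25, total=-8}

Derivation:
Keep first 3 events (discard last 6):
  after event 1 (t=10: SET total = -8): {total=-8}
  after event 2 (t=14: DEC count by 10): {count=-10, total=-8}
  after event 3 (t=15: SET max = 25): {count=-10, max=25, total=-8}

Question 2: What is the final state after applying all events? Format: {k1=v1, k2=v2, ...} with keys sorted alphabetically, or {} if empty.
Answer: {count=60, max=-4, total=4}

Derivation:
  after event 1 (t=10: SET total = -8): {total=-8}
  after event 2 (t=14: DEC count by 10): {count=-10, total=-8}
  after event 3 (t=15: SET max = 25): {count=-10, max=25, total=-8}
  after event 4 (t=19: DEL count): {max=25, total=-8}
  after event 5 (t=25: INC total by 12): {max=25, total=4}
  after event 6 (t=30: SET count = 35): {count=35, max=25, total=4}
  after event 7 (t=33: SET count = 45): {count=45, max=25, total=4}
  after event 8 (t=43: SET max = -4): {count=45, max=-4, total=4}
  after event 9 (t=52: INC count by 15): {count=60, max=-4, total=4}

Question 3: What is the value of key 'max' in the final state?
Answer: -4

Derivation:
Track key 'max' through all 9 events:
  event 1 (t=10: SET total = -8): max unchanged
  event 2 (t=14: DEC count by 10): max unchanged
  event 3 (t=15: SET max = 25): max (absent) -> 25
  event 4 (t=19: DEL count): max unchanged
  event 5 (t=25: INC total by 12): max unchanged
  event 6 (t=30: SET count = 35): max unchanged
  event 7 (t=33: SET count = 45): max unchanged
  event 8 (t=43: SET max = -4): max 25 -> -4
  event 9 (t=52: INC count by 15): max unchanged
Final: max = -4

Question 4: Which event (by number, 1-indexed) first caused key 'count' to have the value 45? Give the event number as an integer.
Answer: 7

Derivation:
Looking for first event where count becomes 45:
  event 2: count = -10
  event 3: count = -10
  event 4: count = (absent)
  event 6: count = 35
  event 7: count 35 -> 45  <-- first match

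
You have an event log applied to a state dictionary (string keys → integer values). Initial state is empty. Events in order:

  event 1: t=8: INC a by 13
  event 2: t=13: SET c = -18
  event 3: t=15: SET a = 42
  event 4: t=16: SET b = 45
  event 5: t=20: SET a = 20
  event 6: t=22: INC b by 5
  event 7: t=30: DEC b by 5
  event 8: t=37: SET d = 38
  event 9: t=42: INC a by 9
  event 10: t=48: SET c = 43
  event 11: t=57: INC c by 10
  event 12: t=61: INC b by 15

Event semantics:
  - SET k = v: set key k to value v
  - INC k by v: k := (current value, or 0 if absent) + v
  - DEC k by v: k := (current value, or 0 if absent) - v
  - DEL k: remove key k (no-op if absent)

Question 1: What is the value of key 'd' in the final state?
Track key 'd' through all 12 events:
  event 1 (t=8: INC a by 13): d unchanged
  event 2 (t=13: SET c = -18): d unchanged
  event 3 (t=15: SET a = 42): d unchanged
  event 4 (t=16: SET b = 45): d unchanged
  event 5 (t=20: SET a = 20): d unchanged
  event 6 (t=22: INC b by 5): d unchanged
  event 7 (t=30: DEC b by 5): d unchanged
  event 8 (t=37: SET d = 38): d (absent) -> 38
  event 9 (t=42: INC a by 9): d unchanged
  event 10 (t=48: SET c = 43): d unchanged
  event 11 (t=57: INC c by 10): d unchanged
  event 12 (t=61: INC b by 15): d unchanged
Final: d = 38

Answer: 38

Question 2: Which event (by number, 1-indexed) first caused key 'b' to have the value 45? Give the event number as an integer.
Answer: 4

Derivation:
Looking for first event where b becomes 45:
  event 4: b (absent) -> 45  <-- first match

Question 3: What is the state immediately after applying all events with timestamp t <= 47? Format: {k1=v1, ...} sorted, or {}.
Apply events with t <= 47 (9 events):
  after event 1 (t=8: INC a by 13): {a=13}
  after event 2 (t=13: SET c = -18): {a=13, c=-18}
  after event 3 (t=15: SET a = 42): {a=42, c=-18}
  after event 4 (t=16: SET b = 45): {a=42, b=45, c=-18}
  after event 5 (t=20: SET a = 20): {a=20, b=45, c=-18}
  after event 6 (t=22: INC b by 5): {a=20, b=50, c=-18}
  after event 7 (t=30: DEC b by 5): {a=20, b=45, c=-18}
  after event 8 (t=37: SET d = 38): {a=20, b=45, c=-18, d=38}
  after event 9 (t=42: INC a by 9): {a=29, b=45, c=-18, d=38}

Answer: {a=29, b=45, c=-18, d=38}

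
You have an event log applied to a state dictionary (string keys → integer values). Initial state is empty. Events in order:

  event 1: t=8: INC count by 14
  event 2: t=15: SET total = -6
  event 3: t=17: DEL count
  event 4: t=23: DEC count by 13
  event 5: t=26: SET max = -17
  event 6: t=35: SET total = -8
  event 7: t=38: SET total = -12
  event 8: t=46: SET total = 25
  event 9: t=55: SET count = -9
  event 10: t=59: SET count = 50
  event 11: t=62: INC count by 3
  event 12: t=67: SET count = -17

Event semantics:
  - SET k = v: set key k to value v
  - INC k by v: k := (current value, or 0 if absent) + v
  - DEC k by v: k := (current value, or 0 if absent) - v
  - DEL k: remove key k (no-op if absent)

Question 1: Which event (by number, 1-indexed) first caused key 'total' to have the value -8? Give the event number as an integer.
Looking for first event where total becomes -8:
  event 2: total = -6
  event 3: total = -6
  event 4: total = -6
  event 5: total = -6
  event 6: total -6 -> -8  <-- first match

Answer: 6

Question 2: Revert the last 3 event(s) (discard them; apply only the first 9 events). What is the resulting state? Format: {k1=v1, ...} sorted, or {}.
Answer: {count=-9, max=-17, total=25}

Derivation:
Keep first 9 events (discard last 3):
  after event 1 (t=8: INC count by 14): {count=14}
  after event 2 (t=15: SET total = -6): {count=14, total=-6}
  after event 3 (t=17: DEL count): {total=-6}
  after event 4 (t=23: DEC count by 13): {count=-13, total=-6}
  after event 5 (t=26: SET max = -17): {count=-13, max=-17, total=-6}
  after event 6 (t=35: SET total = -8): {count=-13, max=-17, total=-8}
  after event 7 (t=38: SET total = -12): {count=-13, max=-17, total=-12}
  after event 8 (t=46: SET total = 25): {count=-13, max=-17, total=25}
  after event 9 (t=55: SET count = -9): {count=-9, max=-17, total=25}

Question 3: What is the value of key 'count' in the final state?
Answer: -17

Derivation:
Track key 'count' through all 12 events:
  event 1 (t=8: INC count by 14): count (absent) -> 14
  event 2 (t=15: SET total = -6): count unchanged
  event 3 (t=17: DEL count): count 14 -> (absent)
  event 4 (t=23: DEC count by 13): count (absent) -> -13
  event 5 (t=26: SET max = -17): count unchanged
  event 6 (t=35: SET total = -8): count unchanged
  event 7 (t=38: SET total = -12): count unchanged
  event 8 (t=46: SET total = 25): count unchanged
  event 9 (t=55: SET count = -9): count -13 -> -9
  event 10 (t=59: SET count = 50): count -9 -> 50
  event 11 (t=62: INC count by 3): count 50 -> 53
  event 12 (t=67: SET count = -17): count 53 -> -17
Final: count = -17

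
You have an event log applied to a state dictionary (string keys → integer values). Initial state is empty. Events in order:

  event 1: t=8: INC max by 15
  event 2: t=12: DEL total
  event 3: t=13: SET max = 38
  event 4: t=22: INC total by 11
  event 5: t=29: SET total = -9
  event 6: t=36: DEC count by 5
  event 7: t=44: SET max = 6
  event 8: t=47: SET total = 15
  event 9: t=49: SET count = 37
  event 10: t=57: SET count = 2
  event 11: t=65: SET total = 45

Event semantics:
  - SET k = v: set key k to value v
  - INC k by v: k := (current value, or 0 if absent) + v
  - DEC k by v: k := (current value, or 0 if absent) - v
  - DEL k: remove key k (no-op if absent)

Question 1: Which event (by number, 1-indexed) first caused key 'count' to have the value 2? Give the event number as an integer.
Answer: 10

Derivation:
Looking for first event where count becomes 2:
  event 6: count = -5
  event 7: count = -5
  event 8: count = -5
  event 9: count = 37
  event 10: count 37 -> 2  <-- first match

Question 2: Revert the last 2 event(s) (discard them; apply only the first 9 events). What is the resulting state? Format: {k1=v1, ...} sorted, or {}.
Keep first 9 events (discard last 2):
  after event 1 (t=8: INC max by 15): {max=15}
  after event 2 (t=12: DEL total): {max=15}
  after event 3 (t=13: SET max = 38): {max=38}
  after event 4 (t=22: INC total by 11): {max=38, total=11}
  after event 5 (t=29: SET total = -9): {max=38, total=-9}
  after event 6 (t=36: DEC count by 5): {count=-5, max=38, total=-9}
  after event 7 (t=44: SET max = 6): {count=-5, max=6, total=-9}
  after event 8 (t=47: SET total = 15): {count=-5, max=6, total=15}
  after event 9 (t=49: SET count = 37): {count=37, max=6, total=15}

Answer: {count=37, max=6, total=15}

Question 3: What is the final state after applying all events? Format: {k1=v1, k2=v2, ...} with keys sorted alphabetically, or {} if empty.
Answer: {count=2, max=6, total=45}

Derivation:
  after event 1 (t=8: INC max by 15): {max=15}
  after event 2 (t=12: DEL total): {max=15}
  after event 3 (t=13: SET max = 38): {max=38}
  after event 4 (t=22: INC total by 11): {max=38, total=11}
  after event 5 (t=29: SET total = -9): {max=38, total=-9}
  after event 6 (t=36: DEC count by 5): {count=-5, max=38, total=-9}
  after event 7 (t=44: SET max = 6): {count=-5, max=6, total=-9}
  after event 8 (t=47: SET total = 15): {count=-5, max=6, total=15}
  after event 9 (t=49: SET count = 37): {count=37, max=6, total=15}
  after event 10 (t=57: SET count = 2): {count=2, max=6, total=15}
  after event 11 (t=65: SET total = 45): {count=2, max=6, total=45}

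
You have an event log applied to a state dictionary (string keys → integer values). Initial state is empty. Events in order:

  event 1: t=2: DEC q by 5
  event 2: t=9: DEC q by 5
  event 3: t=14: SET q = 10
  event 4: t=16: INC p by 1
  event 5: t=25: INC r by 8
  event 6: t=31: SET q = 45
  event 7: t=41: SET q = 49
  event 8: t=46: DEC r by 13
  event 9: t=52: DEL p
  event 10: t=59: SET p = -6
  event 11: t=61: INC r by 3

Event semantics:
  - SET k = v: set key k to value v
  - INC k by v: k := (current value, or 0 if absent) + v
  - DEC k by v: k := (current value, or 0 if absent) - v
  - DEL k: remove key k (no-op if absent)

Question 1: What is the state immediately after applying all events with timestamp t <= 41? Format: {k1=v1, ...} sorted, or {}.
Apply events with t <= 41 (7 events):
  after event 1 (t=2: DEC q by 5): {q=-5}
  after event 2 (t=9: DEC q by 5): {q=-10}
  after event 3 (t=14: SET q = 10): {q=10}
  after event 4 (t=16: INC p by 1): {p=1, q=10}
  after event 5 (t=25: INC r by 8): {p=1, q=10, r=8}
  after event 6 (t=31: SET q = 45): {p=1, q=45, r=8}
  after event 7 (t=41: SET q = 49): {p=1, q=49, r=8}

Answer: {p=1, q=49, r=8}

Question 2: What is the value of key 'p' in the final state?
Answer: -6

Derivation:
Track key 'p' through all 11 events:
  event 1 (t=2: DEC q by 5): p unchanged
  event 2 (t=9: DEC q by 5): p unchanged
  event 3 (t=14: SET q = 10): p unchanged
  event 4 (t=16: INC p by 1): p (absent) -> 1
  event 5 (t=25: INC r by 8): p unchanged
  event 6 (t=31: SET q = 45): p unchanged
  event 7 (t=41: SET q = 49): p unchanged
  event 8 (t=46: DEC r by 13): p unchanged
  event 9 (t=52: DEL p): p 1 -> (absent)
  event 10 (t=59: SET p = -6): p (absent) -> -6
  event 11 (t=61: INC r by 3): p unchanged
Final: p = -6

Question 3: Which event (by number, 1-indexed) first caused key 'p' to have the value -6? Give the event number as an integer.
Looking for first event where p becomes -6:
  event 4: p = 1
  event 5: p = 1
  event 6: p = 1
  event 7: p = 1
  event 8: p = 1
  event 9: p = (absent)
  event 10: p (absent) -> -6  <-- first match

Answer: 10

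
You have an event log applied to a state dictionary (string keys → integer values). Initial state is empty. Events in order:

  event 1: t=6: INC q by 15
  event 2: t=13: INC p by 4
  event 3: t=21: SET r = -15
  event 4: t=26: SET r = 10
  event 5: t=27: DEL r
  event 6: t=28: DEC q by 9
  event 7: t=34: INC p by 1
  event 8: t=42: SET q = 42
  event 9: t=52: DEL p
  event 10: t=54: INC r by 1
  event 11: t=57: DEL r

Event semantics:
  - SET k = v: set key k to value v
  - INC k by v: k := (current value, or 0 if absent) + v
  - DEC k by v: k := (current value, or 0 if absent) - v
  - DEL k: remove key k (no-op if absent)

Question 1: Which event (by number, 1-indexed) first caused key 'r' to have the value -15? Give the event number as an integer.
Answer: 3

Derivation:
Looking for first event where r becomes -15:
  event 3: r (absent) -> -15  <-- first match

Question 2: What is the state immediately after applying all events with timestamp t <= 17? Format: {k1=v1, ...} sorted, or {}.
Apply events with t <= 17 (2 events):
  after event 1 (t=6: INC q by 15): {q=15}
  after event 2 (t=13: INC p by 4): {p=4, q=15}

Answer: {p=4, q=15}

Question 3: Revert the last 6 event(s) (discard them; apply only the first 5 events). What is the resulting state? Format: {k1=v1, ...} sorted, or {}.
Answer: {p=4, q=15}

Derivation:
Keep first 5 events (discard last 6):
  after event 1 (t=6: INC q by 15): {q=15}
  after event 2 (t=13: INC p by 4): {p=4, q=15}
  after event 3 (t=21: SET r = -15): {p=4, q=15, r=-15}
  after event 4 (t=26: SET r = 10): {p=4, q=15, r=10}
  after event 5 (t=27: DEL r): {p=4, q=15}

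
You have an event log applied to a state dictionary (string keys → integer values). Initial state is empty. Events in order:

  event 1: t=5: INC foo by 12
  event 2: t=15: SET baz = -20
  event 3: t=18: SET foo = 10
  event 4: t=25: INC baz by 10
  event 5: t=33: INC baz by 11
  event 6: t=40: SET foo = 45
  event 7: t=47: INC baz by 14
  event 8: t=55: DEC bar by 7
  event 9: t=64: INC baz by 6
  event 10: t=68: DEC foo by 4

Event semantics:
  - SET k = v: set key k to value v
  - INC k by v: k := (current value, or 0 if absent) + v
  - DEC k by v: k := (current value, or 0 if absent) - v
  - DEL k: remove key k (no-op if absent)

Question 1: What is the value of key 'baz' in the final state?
Track key 'baz' through all 10 events:
  event 1 (t=5: INC foo by 12): baz unchanged
  event 2 (t=15: SET baz = -20): baz (absent) -> -20
  event 3 (t=18: SET foo = 10): baz unchanged
  event 4 (t=25: INC baz by 10): baz -20 -> -10
  event 5 (t=33: INC baz by 11): baz -10 -> 1
  event 6 (t=40: SET foo = 45): baz unchanged
  event 7 (t=47: INC baz by 14): baz 1 -> 15
  event 8 (t=55: DEC bar by 7): baz unchanged
  event 9 (t=64: INC baz by 6): baz 15 -> 21
  event 10 (t=68: DEC foo by 4): baz unchanged
Final: baz = 21

Answer: 21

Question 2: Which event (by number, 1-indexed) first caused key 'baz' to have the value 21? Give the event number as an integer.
Answer: 9

Derivation:
Looking for first event where baz becomes 21:
  event 2: baz = -20
  event 3: baz = -20
  event 4: baz = -10
  event 5: baz = 1
  event 6: baz = 1
  event 7: baz = 15
  event 8: baz = 15
  event 9: baz 15 -> 21  <-- first match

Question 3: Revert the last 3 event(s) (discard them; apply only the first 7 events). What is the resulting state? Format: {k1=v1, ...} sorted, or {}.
Answer: {baz=15, foo=45}

Derivation:
Keep first 7 events (discard last 3):
  after event 1 (t=5: INC foo by 12): {foo=12}
  after event 2 (t=15: SET baz = -20): {baz=-20, foo=12}
  after event 3 (t=18: SET foo = 10): {baz=-20, foo=10}
  after event 4 (t=25: INC baz by 10): {baz=-10, foo=10}
  after event 5 (t=33: INC baz by 11): {baz=1, foo=10}
  after event 6 (t=40: SET foo = 45): {baz=1, foo=45}
  after event 7 (t=47: INC baz by 14): {baz=15, foo=45}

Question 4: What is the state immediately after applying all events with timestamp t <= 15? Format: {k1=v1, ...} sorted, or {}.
Apply events with t <= 15 (2 events):
  after event 1 (t=5: INC foo by 12): {foo=12}
  after event 2 (t=15: SET baz = -20): {baz=-20, foo=12}

Answer: {baz=-20, foo=12}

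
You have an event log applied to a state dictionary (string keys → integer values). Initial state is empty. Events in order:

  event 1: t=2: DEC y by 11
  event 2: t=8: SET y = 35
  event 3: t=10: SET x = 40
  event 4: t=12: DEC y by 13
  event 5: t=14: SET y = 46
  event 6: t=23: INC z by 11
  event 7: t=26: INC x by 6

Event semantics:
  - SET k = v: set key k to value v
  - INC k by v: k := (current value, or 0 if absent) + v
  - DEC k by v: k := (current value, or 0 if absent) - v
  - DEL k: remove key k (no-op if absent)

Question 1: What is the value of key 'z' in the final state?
Answer: 11

Derivation:
Track key 'z' through all 7 events:
  event 1 (t=2: DEC y by 11): z unchanged
  event 2 (t=8: SET y = 35): z unchanged
  event 3 (t=10: SET x = 40): z unchanged
  event 4 (t=12: DEC y by 13): z unchanged
  event 5 (t=14: SET y = 46): z unchanged
  event 6 (t=23: INC z by 11): z (absent) -> 11
  event 7 (t=26: INC x by 6): z unchanged
Final: z = 11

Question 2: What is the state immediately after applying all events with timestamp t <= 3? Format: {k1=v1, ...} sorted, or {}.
Apply events with t <= 3 (1 events):
  after event 1 (t=2: DEC y by 11): {y=-11}

Answer: {y=-11}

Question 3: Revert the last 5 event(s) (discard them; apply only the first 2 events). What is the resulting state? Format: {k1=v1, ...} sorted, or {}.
Keep first 2 events (discard last 5):
  after event 1 (t=2: DEC y by 11): {y=-11}
  after event 2 (t=8: SET y = 35): {y=35}

Answer: {y=35}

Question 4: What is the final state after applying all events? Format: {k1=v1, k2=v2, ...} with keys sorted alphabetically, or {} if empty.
  after event 1 (t=2: DEC y by 11): {y=-11}
  after event 2 (t=8: SET y = 35): {y=35}
  after event 3 (t=10: SET x = 40): {x=40, y=35}
  after event 4 (t=12: DEC y by 13): {x=40, y=22}
  after event 5 (t=14: SET y = 46): {x=40, y=46}
  after event 6 (t=23: INC z by 11): {x=40, y=46, z=11}
  after event 7 (t=26: INC x by 6): {x=46, y=46, z=11}

Answer: {x=46, y=46, z=11}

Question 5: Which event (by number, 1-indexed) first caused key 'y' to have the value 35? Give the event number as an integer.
Answer: 2

Derivation:
Looking for first event where y becomes 35:
  event 1: y = -11
  event 2: y -11 -> 35  <-- first match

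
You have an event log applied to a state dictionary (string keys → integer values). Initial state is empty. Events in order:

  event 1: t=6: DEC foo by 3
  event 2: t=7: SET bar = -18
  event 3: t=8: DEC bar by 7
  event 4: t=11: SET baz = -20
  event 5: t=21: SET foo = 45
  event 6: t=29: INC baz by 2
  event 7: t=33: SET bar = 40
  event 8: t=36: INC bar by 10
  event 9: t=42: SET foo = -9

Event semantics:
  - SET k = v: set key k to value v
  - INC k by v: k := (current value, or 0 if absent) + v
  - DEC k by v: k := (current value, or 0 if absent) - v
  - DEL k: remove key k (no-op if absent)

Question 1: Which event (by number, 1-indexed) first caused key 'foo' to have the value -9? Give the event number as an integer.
Answer: 9

Derivation:
Looking for first event where foo becomes -9:
  event 1: foo = -3
  event 2: foo = -3
  event 3: foo = -3
  event 4: foo = -3
  event 5: foo = 45
  event 6: foo = 45
  event 7: foo = 45
  event 8: foo = 45
  event 9: foo 45 -> -9  <-- first match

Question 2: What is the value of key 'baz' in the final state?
Answer: -18

Derivation:
Track key 'baz' through all 9 events:
  event 1 (t=6: DEC foo by 3): baz unchanged
  event 2 (t=7: SET bar = -18): baz unchanged
  event 3 (t=8: DEC bar by 7): baz unchanged
  event 4 (t=11: SET baz = -20): baz (absent) -> -20
  event 5 (t=21: SET foo = 45): baz unchanged
  event 6 (t=29: INC baz by 2): baz -20 -> -18
  event 7 (t=33: SET bar = 40): baz unchanged
  event 8 (t=36: INC bar by 10): baz unchanged
  event 9 (t=42: SET foo = -9): baz unchanged
Final: baz = -18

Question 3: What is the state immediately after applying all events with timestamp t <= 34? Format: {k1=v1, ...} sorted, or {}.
Apply events with t <= 34 (7 events):
  after event 1 (t=6: DEC foo by 3): {foo=-3}
  after event 2 (t=7: SET bar = -18): {bar=-18, foo=-3}
  after event 3 (t=8: DEC bar by 7): {bar=-25, foo=-3}
  after event 4 (t=11: SET baz = -20): {bar=-25, baz=-20, foo=-3}
  after event 5 (t=21: SET foo = 45): {bar=-25, baz=-20, foo=45}
  after event 6 (t=29: INC baz by 2): {bar=-25, baz=-18, foo=45}
  after event 7 (t=33: SET bar = 40): {bar=40, baz=-18, foo=45}

Answer: {bar=40, baz=-18, foo=45}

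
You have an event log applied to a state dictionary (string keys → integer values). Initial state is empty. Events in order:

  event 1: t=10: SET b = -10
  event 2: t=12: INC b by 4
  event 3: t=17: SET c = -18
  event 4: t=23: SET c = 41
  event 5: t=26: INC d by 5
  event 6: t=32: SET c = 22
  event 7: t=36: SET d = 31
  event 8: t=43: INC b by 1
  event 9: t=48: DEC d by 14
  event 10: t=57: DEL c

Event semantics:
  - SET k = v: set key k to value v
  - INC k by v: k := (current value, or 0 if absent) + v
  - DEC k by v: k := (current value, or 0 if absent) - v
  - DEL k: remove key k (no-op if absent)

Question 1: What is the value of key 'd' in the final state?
Answer: 17

Derivation:
Track key 'd' through all 10 events:
  event 1 (t=10: SET b = -10): d unchanged
  event 2 (t=12: INC b by 4): d unchanged
  event 3 (t=17: SET c = -18): d unchanged
  event 4 (t=23: SET c = 41): d unchanged
  event 5 (t=26: INC d by 5): d (absent) -> 5
  event 6 (t=32: SET c = 22): d unchanged
  event 7 (t=36: SET d = 31): d 5 -> 31
  event 8 (t=43: INC b by 1): d unchanged
  event 9 (t=48: DEC d by 14): d 31 -> 17
  event 10 (t=57: DEL c): d unchanged
Final: d = 17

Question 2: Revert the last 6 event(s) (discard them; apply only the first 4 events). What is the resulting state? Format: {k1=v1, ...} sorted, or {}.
Keep first 4 events (discard last 6):
  after event 1 (t=10: SET b = -10): {b=-10}
  after event 2 (t=12: INC b by 4): {b=-6}
  after event 3 (t=17: SET c = -18): {b=-6, c=-18}
  after event 4 (t=23: SET c = 41): {b=-6, c=41}

Answer: {b=-6, c=41}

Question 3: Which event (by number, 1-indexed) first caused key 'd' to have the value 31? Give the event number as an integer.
Answer: 7

Derivation:
Looking for first event where d becomes 31:
  event 5: d = 5
  event 6: d = 5
  event 7: d 5 -> 31  <-- first match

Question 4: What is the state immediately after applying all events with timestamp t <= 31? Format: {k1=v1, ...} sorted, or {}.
Apply events with t <= 31 (5 events):
  after event 1 (t=10: SET b = -10): {b=-10}
  after event 2 (t=12: INC b by 4): {b=-6}
  after event 3 (t=17: SET c = -18): {b=-6, c=-18}
  after event 4 (t=23: SET c = 41): {b=-6, c=41}
  after event 5 (t=26: INC d by 5): {b=-6, c=41, d=5}

Answer: {b=-6, c=41, d=5}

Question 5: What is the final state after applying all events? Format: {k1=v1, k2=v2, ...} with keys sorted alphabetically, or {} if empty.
  after event 1 (t=10: SET b = -10): {b=-10}
  after event 2 (t=12: INC b by 4): {b=-6}
  after event 3 (t=17: SET c = -18): {b=-6, c=-18}
  after event 4 (t=23: SET c = 41): {b=-6, c=41}
  after event 5 (t=26: INC d by 5): {b=-6, c=41, d=5}
  after event 6 (t=32: SET c = 22): {b=-6, c=22, d=5}
  after event 7 (t=36: SET d = 31): {b=-6, c=22, d=31}
  after event 8 (t=43: INC b by 1): {b=-5, c=22, d=31}
  after event 9 (t=48: DEC d by 14): {b=-5, c=22, d=17}
  after event 10 (t=57: DEL c): {b=-5, d=17}

Answer: {b=-5, d=17}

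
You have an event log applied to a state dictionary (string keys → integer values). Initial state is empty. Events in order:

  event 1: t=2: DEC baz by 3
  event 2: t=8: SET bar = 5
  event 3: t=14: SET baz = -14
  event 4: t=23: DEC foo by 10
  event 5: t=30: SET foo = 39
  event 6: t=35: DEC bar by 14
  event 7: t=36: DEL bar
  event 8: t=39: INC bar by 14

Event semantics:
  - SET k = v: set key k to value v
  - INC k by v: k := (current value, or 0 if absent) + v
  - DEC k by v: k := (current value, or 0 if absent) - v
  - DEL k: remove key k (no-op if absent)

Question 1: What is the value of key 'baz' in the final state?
Answer: -14

Derivation:
Track key 'baz' through all 8 events:
  event 1 (t=2: DEC baz by 3): baz (absent) -> -3
  event 2 (t=8: SET bar = 5): baz unchanged
  event 3 (t=14: SET baz = -14): baz -3 -> -14
  event 4 (t=23: DEC foo by 10): baz unchanged
  event 5 (t=30: SET foo = 39): baz unchanged
  event 6 (t=35: DEC bar by 14): baz unchanged
  event 7 (t=36: DEL bar): baz unchanged
  event 8 (t=39: INC bar by 14): baz unchanged
Final: baz = -14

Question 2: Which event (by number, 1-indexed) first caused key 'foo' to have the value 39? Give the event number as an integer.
Answer: 5

Derivation:
Looking for first event where foo becomes 39:
  event 4: foo = -10
  event 5: foo -10 -> 39  <-- first match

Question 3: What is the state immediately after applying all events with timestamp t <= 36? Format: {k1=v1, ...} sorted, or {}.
Apply events with t <= 36 (7 events):
  after event 1 (t=2: DEC baz by 3): {baz=-3}
  after event 2 (t=8: SET bar = 5): {bar=5, baz=-3}
  after event 3 (t=14: SET baz = -14): {bar=5, baz=-14}
  after event 4 (t=23: DEC foo by 10): {bar=5, baz=-14, foo=-10}
  after event 5 (t=30: SET foo = 39): {bar=5, baz=-14, foo=39}
  after event 6 (t=35: DEC bar by 14): {bar=-9, baz=-14, foo=39}
  after event 7 (t=36: DEL bar): {baz=-14, foo=39}

Answer: {baz=-14, foo=39}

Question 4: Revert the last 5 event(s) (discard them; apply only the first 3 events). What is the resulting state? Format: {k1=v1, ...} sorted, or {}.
Answer: {bar=5, baz=-14}

Derivation:
Keep first 3 events (discard last 5):
  after event 1 (t=2: DEC baz by 3): {baz=-3}
  after event 2 (t=8: SET bar = 5): {bar=5, baz=-3}
  after event 3 (t=14: SET baz = -14): {bar=5, baz=-14}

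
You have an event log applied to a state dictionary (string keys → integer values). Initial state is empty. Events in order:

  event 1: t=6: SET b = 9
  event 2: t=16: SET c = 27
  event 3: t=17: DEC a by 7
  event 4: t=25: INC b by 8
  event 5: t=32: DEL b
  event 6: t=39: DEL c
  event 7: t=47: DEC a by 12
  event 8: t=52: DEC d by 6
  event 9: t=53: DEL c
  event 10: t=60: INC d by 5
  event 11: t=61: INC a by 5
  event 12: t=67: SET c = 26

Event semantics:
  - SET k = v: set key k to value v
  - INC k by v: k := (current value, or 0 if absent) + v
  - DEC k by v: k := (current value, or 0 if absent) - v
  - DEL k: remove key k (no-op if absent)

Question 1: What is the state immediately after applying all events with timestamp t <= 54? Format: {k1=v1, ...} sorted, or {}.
Answer: {a=-19, d=-6}

Derivation:
Apply events with t <= 54 (9 events):
  after event 1 (t=6: SET b = 9): {b=9}
  after event 2 (t=16: SET c = 27): {b=9, c=27}
  after event 3 (t=17: DEC a by 7): {a=-7, b=9, c=27}
  after event 4 (t=25: INC b by 8): {a=-7, b=17, c=27}
  after event 5 (t=32: DEL b): {a=-7, c=27}
  after event 6 (t=39: DEL c): {a=-7}
  after event 7 (t=47: DEC a by 12): {a=-19}
  after event 8 (t=52: DEC d by 6): {a=-19, d=-6}
  after event 9 (t=53: DEL c): {a=-19, d=-6}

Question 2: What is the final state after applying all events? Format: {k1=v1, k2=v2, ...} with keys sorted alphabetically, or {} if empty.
  after event 1 (t=6: SET b = 9): {b=9}
  after event 2 (t=16: SET c = 27): {b=9, c=27}
  after event 3 (t=17: DEC a by 7): {a=-7, b=9, c=27}
  after event 4 (t=25: INC b by 8): {a=-7, b=17, c=27}
  after event 5 (t=32: DEL b): {a=-7, c=27}
  after event 6 (t=39: DEL c): {a=-7}
  after event 7 (t=47: DEC a by 12): {a=-19}
  after event 8 (t=52: DEC d by 6): {a=-19, d=-6}
  after event 9 (t=53: DEL c): {a=-19, d=-6}
  after event 10 (t=60: INC d by 5): {a=-19, d=-1}
  after event 11 (t=61: INC a by 5): {a=-14, d=-1}
  after event 12 (t=67: SET c = 26): {a=-14, c=26, d=-1}

Answer: {a=-14, c=26, d=-1}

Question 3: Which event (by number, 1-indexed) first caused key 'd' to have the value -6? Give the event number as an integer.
Looking for first event where d becomes -6:
  event 8: d (absent) -> -6  <-- first match

Answer: 8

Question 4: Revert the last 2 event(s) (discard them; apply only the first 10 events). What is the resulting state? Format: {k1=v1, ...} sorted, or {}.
Answer: {a=-19, d=-1}

Derivation:
Keep first 10 events (discard last 2):
  after event 1 (t=6: SET b = 9): {b=9}
  after event 2 (t=16: SET c = 27): {b=9, c=27}
  after event 3 (t=17: DEC a by 7): {a=-7, b=9, c=27}
  after event 4 (t=25: INC b by 8): {a=-7, b=17, c=27}
  after event 5 (t=32: DEL b): {a=-7, c=27}
  after event 6 (t=39: DEL c): {a=-7}
  after event 7 (t=47: DEC a by 12): {a=-19}
  after event 8 (t=52: DEC d by 6): {a=-19, d=-6}
  after event 9 (t=53: DEL c): {a=-19, d=-6}
  after event 10 (t=60: INC d by 5): {a=-19, d=-1}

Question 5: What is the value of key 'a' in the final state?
Track key 'a' through all 12 events:
  event 1 (t=6: SET b = 9): a unchanged
  event 2 (t=16: SET c = 27): a unchanged
  event 3 (t=17: DEC a by 7): a (absent) -> -7
  event 4 (t=25: INC b by 8): a unchanged
  event 5 (t=32: DEL b): a unchanged
  event 6 (t=39: DEL c): a unchanged
  event 7 (t=47: DEC a by 12): a -7 -> -19
  event 8 (t=52: DEC d by 6): a unchanged
  event 9 (t=53: DEL c): a unchanged
  event 10 (t=60: INC d by 5): a unchanged
  event 11 (t=61: INC a by 5): a -19 -> -14
  event 12 (t=67: SET c = 26): a unchanged
Final: a = -14

Answer: -14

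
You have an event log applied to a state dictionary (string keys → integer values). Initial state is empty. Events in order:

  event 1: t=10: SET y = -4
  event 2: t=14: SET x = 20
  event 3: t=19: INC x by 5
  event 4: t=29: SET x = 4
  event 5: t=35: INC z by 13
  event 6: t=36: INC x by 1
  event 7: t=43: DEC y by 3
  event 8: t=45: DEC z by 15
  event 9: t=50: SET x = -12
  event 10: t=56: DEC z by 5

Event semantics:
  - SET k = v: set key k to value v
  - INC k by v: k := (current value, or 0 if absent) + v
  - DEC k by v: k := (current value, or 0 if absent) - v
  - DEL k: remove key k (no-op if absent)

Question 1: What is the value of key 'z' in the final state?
Answer: -7

Derivation:
Track key 'z' through all 10 events:
  event 1 (t=10: SET y = -4): z unchanged
  event 2 (t=14: SET x = 20): z unchanged
  event 3 (t=19: INC x by 5): z unchanged
  event 4 (t=29: SET x = 4): z unchanged
  event 5 (t=35: INC z by 13): z (absent) -> 13
  event 6 (t=36: INC x by 1): z unchanged
  event 7 (t=43: DEC y by 3): z unchanged
  event 8 (t=45: DEC z by 15): z 13 -> -2
  event 9 (t=50: SET x = -12): z unchanged
  event 10 (t=56: DEC z by 5): z -2 -> -7
Final: z = -7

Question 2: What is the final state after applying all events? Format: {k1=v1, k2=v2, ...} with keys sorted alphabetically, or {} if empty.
  after event 1 (t=10: SET y = -4): {y=-4}
  after event 2 (t=14: SET x = 20): {x=20, y=-4}
  after event 3 (t=19: INC x by 5): {x=25, y=-4}
  after event 4 (t=29: SET x = 4): {x=4, y=-4}
  after event 5 (t=35: INC z by 13): {x=4, y=-4, z=13}
  after event 6 (t=36: INC x by 1): {x=5, y=-4, z=13}
  after event 7 (t=43: DEC y by 3): {x=5, y=-7, z=13}
  after event 8 (t=45: DEC z by 15): {x=5, y=-7, z=-2}
  after event 9 (t=50: SET x = -12): {x=-12, y=-7, z=-2}
  after event 10 (t=56: DEC z by 5): {x=-12, y=-7, z=-7}

Answer: {x=-12, y=-7, z=-7}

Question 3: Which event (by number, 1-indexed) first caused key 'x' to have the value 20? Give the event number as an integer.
Answer: 2

Derivation:
Looking for first event where x becomes 20:
  event 2: x (absent) -> 20  <-- first match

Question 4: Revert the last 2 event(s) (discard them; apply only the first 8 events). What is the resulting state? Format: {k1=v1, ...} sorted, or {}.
Answer: {x=5, y=-7, z=-2}

Derivation:
Keep first 8 events (discard last 2):
  after event 1 (t=10: SET y = -4): {y=-4}
  after event 2 (t=14: SET x = 20): {x=20, y=-4}
  after event 3 (t=19: INC x by 5): {x=25, y=-4}
  after event 4 (t=29: SET x = 4): {x=4, y=-4}
  after event 5 (t=35: INC z by 13): {x=4, y=-4, z=13}
  after event 6 (t=36: INC x by 1): {x=5, y=-4, z=13}
  after event 7 (t=43: DEC y by 3): {x=5, y=-7, z=13}
  after event 8 (t=45: DEC z by 15): {x=5, y=-7, z=-2}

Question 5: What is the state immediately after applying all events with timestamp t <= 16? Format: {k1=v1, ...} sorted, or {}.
Answer: {x=20, y=-4}

Derivation:
Apply events with t <= 16 (2 events):
  after event 1 (t=10: SET y = -4): {y=-4}
  after event 2 (t=14: SET x = 20): {x=20, y=-4}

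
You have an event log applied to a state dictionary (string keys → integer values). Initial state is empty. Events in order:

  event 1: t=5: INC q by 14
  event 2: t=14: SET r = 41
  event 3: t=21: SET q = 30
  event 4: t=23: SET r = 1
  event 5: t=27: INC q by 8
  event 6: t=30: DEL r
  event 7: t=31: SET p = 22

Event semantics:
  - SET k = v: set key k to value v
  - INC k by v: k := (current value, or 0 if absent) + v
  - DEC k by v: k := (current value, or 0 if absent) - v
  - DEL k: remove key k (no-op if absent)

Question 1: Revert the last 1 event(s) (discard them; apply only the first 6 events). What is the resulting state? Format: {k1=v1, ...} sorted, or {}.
Answer: {q=38}

Derivation:
Keep first 6 events (discard last 1):
  after event 1 (t=5: INC q by 14): {q=14}
  after event 2 (t=14: SET r = 41): {q=14, r=41}
  after event 3 (t=21: SET q = 30): {q=30, r=41}
  after event 4 (t=23: SET r = 1): {q=30, r=1}
  after event 5 (t=27: INC q by 8): {q=38, r=1}
  after event 6 (t=30: DEL r): {q=38}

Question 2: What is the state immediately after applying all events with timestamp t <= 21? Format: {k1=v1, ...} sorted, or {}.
Apply events with t <= 21 (3 events):
  after event 1 (t=5: INC q by 14): {q=14}
  after event 2 (t=14: SET r = 41): {q=14, r=41}
  after event 3 (t=21: SET q = 30): {q=30, r=41}

Answer: {q=30, r=41}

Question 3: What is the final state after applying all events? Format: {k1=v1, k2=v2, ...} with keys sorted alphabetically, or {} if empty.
Answer: {p=22, q=38}

Derivation:
  after event 1 (t=5: INC q by 14): {q=14}
  after event 2 (t=14: SET r = 41): {q=14, r=41}
  after event 3 (t=21: SET q = 30): {q=30, r=41}
  after event 4 (t=23: SET r = 1): {q=30, r=1}
  after event 5 (t=27: INC q by 8): {q=38, r=1}
  after event 6 (t=30: DEL r): {q=38}
  after event 7 (t=31: SET p = 22): {p=22, q=38}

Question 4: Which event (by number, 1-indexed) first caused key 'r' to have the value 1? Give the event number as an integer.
Answer: 4

Derivation:
Looking for first event where r becomes 1:
  event 2: r = 41
  event 3: r = 41
  event 4: r 41 -> 1  <-- first match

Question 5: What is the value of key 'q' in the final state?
Track key 'q' through all 7 events:
  event 1 (t=5: INC q by 14): q (absent) -> 14
  event 2 (t=14: SET r = 41): q unchanged
  event 3 (t=21: SET q = 30): q 14 -> 30
  event 4 (t=23: SET r = 1): q unchanged
  event 5 (t=27: INC q by 8): q 30 -> 38
  event 6 (t=30: DEL r): q unchanged
  event 7 (t=31: SET p = 22): q unchanged
Final: q = 38

Answer: 38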